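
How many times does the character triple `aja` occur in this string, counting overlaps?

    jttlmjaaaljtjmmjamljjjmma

0

Sliding a length-3 window over the 25 characters (23 positions):
  (no match at any position)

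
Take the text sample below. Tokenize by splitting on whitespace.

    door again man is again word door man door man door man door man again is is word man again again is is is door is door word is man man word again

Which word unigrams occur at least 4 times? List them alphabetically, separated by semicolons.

Unigram counts meeting the condition (at least 4 times):
  again: 6
  door: 7
  is: 8
  man: 8
  word: 4

again; door; is; man; word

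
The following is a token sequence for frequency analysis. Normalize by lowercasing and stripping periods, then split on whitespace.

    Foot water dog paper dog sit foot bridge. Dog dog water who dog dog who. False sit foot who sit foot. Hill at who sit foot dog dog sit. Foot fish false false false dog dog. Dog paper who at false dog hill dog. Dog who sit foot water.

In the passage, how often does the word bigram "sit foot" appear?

Scanning the 48 overlapping bigram windows for "sit foot":
  position 6–7: sit foot
  position 17–18: sit foot
  position 20–21: sit foot
  position 25–26: sit foot
  position 29–30: sit foot
  position 47–48: sit foot

6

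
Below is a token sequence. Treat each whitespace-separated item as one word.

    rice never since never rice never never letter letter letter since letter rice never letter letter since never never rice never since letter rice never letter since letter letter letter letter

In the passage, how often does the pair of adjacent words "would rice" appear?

0

Scanning the 30 overlapping bigram windows for "would rice":
  (none found)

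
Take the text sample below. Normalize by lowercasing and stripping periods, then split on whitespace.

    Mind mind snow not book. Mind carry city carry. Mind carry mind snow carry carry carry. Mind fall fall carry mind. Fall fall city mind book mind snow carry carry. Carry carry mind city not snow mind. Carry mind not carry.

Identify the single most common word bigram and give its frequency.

Bigram frequencies (highest first):
  carry mind: 6
  carry carry: 5
  mind snow: 3
  mind carry: 3
  book mind: 2
  snow carry: 2
  … (17 more, each ≤ 2)

"carry mind", 6 times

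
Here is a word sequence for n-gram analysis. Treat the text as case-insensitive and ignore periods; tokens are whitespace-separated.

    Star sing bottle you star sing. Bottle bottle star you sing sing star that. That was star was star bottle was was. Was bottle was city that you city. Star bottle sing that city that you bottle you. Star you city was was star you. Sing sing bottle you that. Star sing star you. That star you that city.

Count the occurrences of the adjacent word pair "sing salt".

0

Scanning the 58 overlapping bigram windows for "sing salt":
  (none found)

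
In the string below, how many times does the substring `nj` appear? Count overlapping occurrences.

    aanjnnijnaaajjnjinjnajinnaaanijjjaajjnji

Sliding a length-2 window over the 40 characters (39 positions):
  position 3–4: nj
  position 15–16: nj
  position 18–19: nj
  position 38–39: nj

4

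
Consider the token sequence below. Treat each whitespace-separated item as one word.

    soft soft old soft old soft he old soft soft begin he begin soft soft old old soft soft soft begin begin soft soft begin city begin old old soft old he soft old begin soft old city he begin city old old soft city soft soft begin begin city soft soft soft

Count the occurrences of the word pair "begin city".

3

Scanning the 52 overlapping bigram windows for "begin city":
  position 25–26: begin city
  position 40–41: begin city
  position 49–50: begin city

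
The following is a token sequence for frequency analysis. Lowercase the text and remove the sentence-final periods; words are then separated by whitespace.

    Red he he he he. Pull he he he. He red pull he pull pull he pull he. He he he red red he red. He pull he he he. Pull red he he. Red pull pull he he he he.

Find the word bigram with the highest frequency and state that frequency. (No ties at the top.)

Bigram frequencies (highest first):
  he he: 15
  pull he: 6
  he pull: 5
  red he: 4
  he red: 4
  red pull: 2
  … (3 more, each ≤ 2)

"he he", 15 times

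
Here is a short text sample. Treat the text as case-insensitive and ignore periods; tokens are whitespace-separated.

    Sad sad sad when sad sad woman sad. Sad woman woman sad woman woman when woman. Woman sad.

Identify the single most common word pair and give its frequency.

Bigram frequencies (highest first):
  sad sad: 4
  sad woman: 3
  woman sad: 3
  woman woman: 3
  sad when: 1
  when sad: 1
  … (2 more, each ≤ 1)

"sad sad", 4 times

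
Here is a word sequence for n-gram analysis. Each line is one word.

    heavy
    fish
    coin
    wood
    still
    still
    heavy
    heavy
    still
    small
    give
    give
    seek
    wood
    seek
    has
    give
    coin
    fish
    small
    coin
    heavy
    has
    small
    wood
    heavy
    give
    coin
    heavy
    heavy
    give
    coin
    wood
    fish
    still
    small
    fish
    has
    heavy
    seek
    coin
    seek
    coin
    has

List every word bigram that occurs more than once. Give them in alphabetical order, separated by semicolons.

Bigram counts meeting the condition (more than once):
  coin heavy: 2
  coin wood: 2
  give coin: 3
  heavy give: 2
  heavy heavy: 2
  seek coin: 2
  still small: 2

coin heavy; coin wood; give coin; heavy give; heavy heavy; seek coin; still small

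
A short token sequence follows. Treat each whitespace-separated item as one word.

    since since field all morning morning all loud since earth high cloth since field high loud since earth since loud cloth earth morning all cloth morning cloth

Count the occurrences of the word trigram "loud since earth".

Scanning the 25 overlapping trigram windows for "loud since earth":
  position 8–10: loud since earth
  position 16–18: loud since earth

2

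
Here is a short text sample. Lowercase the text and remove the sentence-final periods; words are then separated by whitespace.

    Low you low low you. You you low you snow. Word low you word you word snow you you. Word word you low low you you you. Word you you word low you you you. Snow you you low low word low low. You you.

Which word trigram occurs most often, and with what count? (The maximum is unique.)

Trigram frequencies (highest first):
  low you you: 4
  you low low: 3
  low low you: 3
  you you you: 3
  you you word: 3
  you you low: 2
  … (22 more, each ≤ 2)

"low you you", 4 times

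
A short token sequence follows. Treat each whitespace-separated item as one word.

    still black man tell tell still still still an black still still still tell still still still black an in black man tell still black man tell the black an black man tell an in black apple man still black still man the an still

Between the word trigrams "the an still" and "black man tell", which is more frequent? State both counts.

"black man tell" (4 vs 1)

"the an still": 1 occurrence
"black man tell": 4 occurrences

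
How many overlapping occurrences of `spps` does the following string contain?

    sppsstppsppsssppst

Sliding a length-4 window over the 18 characters (15 positions):
  position 1–4: spps
  position 9–12: spps
  position 14–17: spps

3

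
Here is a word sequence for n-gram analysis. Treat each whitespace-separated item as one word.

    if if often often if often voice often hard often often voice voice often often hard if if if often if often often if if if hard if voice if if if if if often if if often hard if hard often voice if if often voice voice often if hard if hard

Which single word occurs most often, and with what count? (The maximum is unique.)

"if", 23 times

Unigram frequencies (highest first):
  if: 23
  often: 16
  voice: 7
  hard: 7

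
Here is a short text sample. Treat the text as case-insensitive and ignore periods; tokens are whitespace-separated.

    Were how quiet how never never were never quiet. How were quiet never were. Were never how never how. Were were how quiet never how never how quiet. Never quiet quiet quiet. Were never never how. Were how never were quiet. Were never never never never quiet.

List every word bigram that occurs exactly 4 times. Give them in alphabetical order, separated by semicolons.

Bigram counts meeting the condition (exactly 4 times):
  how never: 4
  were never: 4

how never; were never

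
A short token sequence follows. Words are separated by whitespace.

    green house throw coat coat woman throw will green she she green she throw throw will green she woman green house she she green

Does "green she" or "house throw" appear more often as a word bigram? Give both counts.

"green she" (3 vs 1)

"green she": 3 occurrences
"house throw": 1 occurrence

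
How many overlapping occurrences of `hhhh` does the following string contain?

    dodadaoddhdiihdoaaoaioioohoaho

0

Sliding a length-4 window over the 30 characters (27 positions):
  (no match at any position)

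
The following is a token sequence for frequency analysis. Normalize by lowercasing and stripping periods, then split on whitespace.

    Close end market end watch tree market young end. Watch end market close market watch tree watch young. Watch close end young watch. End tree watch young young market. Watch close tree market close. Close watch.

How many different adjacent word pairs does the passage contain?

23

36 tokens → 35 bigram windows in total.
Repeated bigrams (each contributes count−1 duplicates):
  close end: 2
  end market: 2
  end watch: 2
  market close: 2
  market watch: 2
  tree market: 2
  tree watch: 2
  watch close: 2
  … (4 more repeated)
12 duplicate windows → 35 − 12 = 23 distinct.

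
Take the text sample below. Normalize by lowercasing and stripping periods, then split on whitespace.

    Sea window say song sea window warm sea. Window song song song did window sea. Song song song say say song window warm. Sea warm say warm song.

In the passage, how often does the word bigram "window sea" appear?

1

Scanning the 27 overlapping bigram windows for "window sea":
  position 14–15: window sea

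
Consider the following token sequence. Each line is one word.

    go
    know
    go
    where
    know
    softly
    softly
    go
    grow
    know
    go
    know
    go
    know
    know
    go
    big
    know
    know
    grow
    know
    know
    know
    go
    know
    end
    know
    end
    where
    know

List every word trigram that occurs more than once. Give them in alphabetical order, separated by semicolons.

go know go; know go know; know know go

Trigram counts meeting the condition (more than once):
  go know go: 2
  know go know: 3
  know know go: 2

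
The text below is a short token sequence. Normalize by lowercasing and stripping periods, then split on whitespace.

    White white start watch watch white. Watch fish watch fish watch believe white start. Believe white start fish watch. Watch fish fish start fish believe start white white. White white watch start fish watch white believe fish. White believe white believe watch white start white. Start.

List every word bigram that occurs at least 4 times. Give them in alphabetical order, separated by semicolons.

Bigram counts meeting the condition (at least 4 times):
  fish watch: 4
  white start: 5
  white white: 4

fish watch; white start; white white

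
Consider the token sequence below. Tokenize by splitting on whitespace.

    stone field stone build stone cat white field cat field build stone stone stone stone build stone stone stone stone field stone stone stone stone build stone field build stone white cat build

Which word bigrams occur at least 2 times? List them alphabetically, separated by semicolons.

build stone; field build; field stone; stone build; stone field; stone stone

Bigram counts meeting the condition (at least 2 times):
  build stone: 5
  field build: 2
  field stone: 2
  stone build: 3
  stone field: 3
  stone stone: 9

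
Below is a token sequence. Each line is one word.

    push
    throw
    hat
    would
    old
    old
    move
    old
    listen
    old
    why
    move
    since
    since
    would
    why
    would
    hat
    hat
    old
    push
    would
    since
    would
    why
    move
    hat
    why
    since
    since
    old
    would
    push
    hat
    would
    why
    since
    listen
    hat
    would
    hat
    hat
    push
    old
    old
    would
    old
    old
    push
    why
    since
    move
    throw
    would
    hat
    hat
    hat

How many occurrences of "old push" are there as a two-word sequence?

2

Scanning the 56 overlapping bigram windows for "old push":
  position 20–21: old push
  position 48–49: old push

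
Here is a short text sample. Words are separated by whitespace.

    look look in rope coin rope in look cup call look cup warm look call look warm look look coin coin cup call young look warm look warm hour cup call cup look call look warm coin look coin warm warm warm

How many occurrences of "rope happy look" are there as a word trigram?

Scanning the 40 overlapping trigram windows for "rope happy look":
  (none found)

0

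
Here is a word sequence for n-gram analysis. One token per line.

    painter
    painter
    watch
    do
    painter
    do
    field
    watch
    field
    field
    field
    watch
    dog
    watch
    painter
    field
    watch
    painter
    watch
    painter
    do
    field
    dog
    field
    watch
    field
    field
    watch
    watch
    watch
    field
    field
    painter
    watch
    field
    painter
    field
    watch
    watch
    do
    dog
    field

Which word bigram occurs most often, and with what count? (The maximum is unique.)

"field watch", 6 times

Bigram frequencies (highest first):
  field watch: 6
  watch field: 4
  field field: 4
  painter watch: 3
  watch painter: 3
  watch watch: 3
  … (12 more, each ≤ 2)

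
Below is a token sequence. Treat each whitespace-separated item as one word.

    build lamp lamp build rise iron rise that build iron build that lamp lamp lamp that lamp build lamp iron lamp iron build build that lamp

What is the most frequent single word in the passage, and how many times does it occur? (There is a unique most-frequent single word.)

"lamp", 9 times

Unigram frequencies (highest first):
  lamp: 9
  build: 7
  iron: 4
  that: 4
  rise: 2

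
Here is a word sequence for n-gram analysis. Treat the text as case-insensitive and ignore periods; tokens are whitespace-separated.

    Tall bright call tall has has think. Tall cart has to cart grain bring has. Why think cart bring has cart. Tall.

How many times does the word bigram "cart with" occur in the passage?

Scanning the 21 overlapping bigram windows for "cart with":
  (none found)

0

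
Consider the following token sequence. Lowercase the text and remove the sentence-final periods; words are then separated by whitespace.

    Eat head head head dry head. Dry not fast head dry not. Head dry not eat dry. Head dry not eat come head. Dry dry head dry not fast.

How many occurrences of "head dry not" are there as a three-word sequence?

5

Scanning the 27 overlapping trigram windows for "head dry not":
  position 6–8: head dry not
  position 10–12: head dry not
  position 13–15: head dry not
  position 18–20: head dry not
  position 26–28: head dry not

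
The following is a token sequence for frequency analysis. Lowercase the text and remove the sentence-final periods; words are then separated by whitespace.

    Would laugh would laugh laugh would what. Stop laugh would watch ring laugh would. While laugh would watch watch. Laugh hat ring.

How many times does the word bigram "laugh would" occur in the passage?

Scanning the 21 overlapping bigram windows for "laugh would":
  position 2–3: laugh would
  position 5–6: laugh would
  position 9–10: laugh would
  position 13–14: laugh would
  position 16–17: laugh would

5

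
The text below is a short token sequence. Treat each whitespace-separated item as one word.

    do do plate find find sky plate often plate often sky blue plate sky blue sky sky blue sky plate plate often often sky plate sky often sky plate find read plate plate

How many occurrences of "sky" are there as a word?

Scanning the 33 tokens for "sky":
  position 6: sky
  position 11: sky
  position 14: sky
  position 16: sky
  position 17: sky
  position 19: sky
  position 24: sky
  position 26: sky
  position 28: sky

9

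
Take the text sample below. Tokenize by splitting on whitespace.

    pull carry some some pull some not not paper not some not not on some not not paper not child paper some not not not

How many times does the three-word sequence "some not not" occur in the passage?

Scanning the 23 overlapping trigram windows for "some not not":
  position 6–8: some not not
  position 11–13: some not not
  position 15–17: some not not
  position 22–24: some not not

4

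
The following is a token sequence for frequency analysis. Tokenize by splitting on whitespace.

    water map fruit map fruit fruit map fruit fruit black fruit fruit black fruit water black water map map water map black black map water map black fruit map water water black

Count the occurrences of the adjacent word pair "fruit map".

3

Scanning the 31 overlapping bigram windows for "fruit map":
  position 3–4: fruit map
  position 6–7: fruit map
  position 28–29: fruit map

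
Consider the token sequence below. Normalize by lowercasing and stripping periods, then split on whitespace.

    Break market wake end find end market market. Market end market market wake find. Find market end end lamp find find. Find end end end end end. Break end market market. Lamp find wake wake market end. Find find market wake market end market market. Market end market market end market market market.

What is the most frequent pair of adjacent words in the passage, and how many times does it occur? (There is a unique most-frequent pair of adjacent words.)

Bigram frequencies (highest first):
  market market: 9
  end market: 6
  market end: 6
  end end: 5
  find find: 4
  market wake: 3
  … (14 more, each ≤ 2)

"market market", 9 times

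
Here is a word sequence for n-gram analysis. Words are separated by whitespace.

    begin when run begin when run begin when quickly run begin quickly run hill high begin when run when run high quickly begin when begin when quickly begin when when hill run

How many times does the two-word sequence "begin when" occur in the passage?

Scanning the 31 overlapping bigram windows for "begin when":
  position 1–2: begin when
  position 4–5: begin when
  position 7–8: begin when
  position 16–17: begin when
  position 23–24: begin when
  position 25–26: begin when
  position 28–29: begin when

7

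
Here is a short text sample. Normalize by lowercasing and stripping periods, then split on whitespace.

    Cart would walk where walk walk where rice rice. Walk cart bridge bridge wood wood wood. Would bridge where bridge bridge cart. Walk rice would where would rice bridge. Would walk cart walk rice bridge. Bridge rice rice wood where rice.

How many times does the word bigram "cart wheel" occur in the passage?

Scanning the 40 overlapping bigram windows for "cart wheel":
  (none found)

0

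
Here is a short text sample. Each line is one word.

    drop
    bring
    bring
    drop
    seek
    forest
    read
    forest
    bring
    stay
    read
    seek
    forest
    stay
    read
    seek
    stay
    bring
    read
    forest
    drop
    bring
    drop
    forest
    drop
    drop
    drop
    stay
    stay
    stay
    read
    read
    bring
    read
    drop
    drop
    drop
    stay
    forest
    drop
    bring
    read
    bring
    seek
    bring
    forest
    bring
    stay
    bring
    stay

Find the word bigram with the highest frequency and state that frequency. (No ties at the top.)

Bigram frequencies (highest first):
  drop drop: 4
  drop bring: 3
  bring stay: 3
  stay read: 3
  bring read: 3
  forest drop: 3
  … (21 more, each ≤ 2)

"drop drop", 4 times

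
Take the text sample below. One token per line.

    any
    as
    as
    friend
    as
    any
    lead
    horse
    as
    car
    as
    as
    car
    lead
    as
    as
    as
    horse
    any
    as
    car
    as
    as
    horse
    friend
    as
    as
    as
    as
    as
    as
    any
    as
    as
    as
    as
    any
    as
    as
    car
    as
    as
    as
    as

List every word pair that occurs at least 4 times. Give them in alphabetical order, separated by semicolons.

Bigram counts meeting the condition (at least 4 times):
  any as: 4
  as as: 17
  as car: 4

any as; as as; as car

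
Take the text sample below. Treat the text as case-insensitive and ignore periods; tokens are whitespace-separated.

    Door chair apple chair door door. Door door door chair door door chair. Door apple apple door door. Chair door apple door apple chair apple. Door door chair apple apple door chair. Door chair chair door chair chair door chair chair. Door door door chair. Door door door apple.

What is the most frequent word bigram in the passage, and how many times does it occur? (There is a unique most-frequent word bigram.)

"door door", 11 times

Bigram frequencies (highest first):
  door door: 11
  door chair: 10
  chair door: 9
  door apple: 4
  apple door: 4
  chair apple: 3
  … (3 more, each ≤ 3)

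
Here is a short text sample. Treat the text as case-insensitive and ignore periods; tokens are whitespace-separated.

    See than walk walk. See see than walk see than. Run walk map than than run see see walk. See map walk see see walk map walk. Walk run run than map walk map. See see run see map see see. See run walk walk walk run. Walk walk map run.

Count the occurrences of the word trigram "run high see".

0

Scanning the 49 overlapping trigram windows for "run high see":
  (none found)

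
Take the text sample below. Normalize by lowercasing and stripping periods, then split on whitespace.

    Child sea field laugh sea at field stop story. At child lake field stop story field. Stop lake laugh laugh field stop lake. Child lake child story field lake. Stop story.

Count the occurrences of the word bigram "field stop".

Scanning the 30 overlapping bigram windows for "field stop":
  position 7–8: field stop
  position 13–14: field stop
  position 16–17: field stop
  position 21–22: field stop

4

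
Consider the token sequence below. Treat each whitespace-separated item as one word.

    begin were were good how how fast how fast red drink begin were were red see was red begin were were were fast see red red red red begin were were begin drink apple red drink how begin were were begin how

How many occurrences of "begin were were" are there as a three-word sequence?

Scanning the 40 overlapping trigram windows for "begin were were":
  position 1–3: begin were were
  position 12–14: begin were were
  position 19–21: begin were were
  position 29–31: begin were were
  position 38–40: begin were were

5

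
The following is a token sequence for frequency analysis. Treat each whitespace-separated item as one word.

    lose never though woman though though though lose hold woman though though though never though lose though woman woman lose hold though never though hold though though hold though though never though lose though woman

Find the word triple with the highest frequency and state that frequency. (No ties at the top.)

Trigram frequencies (highest first):
  though never though: 3
  woman though though: 2
  though though though: 2
  though though never: 2
  never though lose: 2
  though lose though: 2
  … (17 more, each ≤ 2)

"though never though", 3 times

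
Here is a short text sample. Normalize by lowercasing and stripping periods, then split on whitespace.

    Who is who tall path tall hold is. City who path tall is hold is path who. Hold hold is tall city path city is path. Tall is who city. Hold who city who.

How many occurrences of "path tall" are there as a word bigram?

Scanning the 33 overlapping bigram windows for "path tall":
  position 5–6: path tall
  position 11–12: path tall
  position 26–27: path tall

3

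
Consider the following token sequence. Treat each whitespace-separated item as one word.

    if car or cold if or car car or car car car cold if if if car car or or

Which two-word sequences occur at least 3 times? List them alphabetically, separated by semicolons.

car car; car or

Bigram counts meeting the condition (at least 3 times):
  car car: 4
  car or: 3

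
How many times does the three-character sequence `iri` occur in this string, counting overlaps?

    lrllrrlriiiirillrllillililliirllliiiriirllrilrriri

3

Sliding a length-3 window over the 50 characters (48 positions):
  position 12–14: iri
  position 36–38: iri
  position 48–50: iri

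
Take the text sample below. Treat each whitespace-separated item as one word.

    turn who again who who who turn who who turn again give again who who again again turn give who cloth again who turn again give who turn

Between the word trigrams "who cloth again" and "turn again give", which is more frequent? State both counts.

"turn again give" (2 vs 1)

"who cloth again": 1 occurrence
"turn again give": 2 occurrences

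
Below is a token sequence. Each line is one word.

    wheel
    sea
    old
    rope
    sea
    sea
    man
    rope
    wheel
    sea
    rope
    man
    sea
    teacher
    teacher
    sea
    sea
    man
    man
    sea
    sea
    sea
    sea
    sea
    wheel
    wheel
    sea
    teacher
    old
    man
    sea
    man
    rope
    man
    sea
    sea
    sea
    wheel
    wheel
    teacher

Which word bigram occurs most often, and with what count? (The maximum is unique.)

Bigram frequencies (highest first):
  sea sea: 8
  man sea: 4
  wheel sea: 3
  sea man: 3
  man rope: 2
  rope man: 2
  … (14 more, each ≤ 2)

"sea sea", 8 times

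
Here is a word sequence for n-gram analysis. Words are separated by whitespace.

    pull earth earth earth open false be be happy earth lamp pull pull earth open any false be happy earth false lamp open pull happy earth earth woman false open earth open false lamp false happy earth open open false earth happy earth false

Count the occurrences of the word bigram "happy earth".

5

Scanning the 43 overlapping bigram windows for "happy earth":
  position 9–10: happy earth
  position 19–20: happy earth
  position 25–26: happy earth
  position 36–37: happy earth
  position 42–43: happy earth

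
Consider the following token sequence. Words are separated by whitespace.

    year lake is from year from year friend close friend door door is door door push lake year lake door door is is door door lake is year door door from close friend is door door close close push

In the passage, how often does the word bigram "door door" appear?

6

Scanning the 38 overlapping bigram windows for "door door":
  position 11–12: door door
  position 14–15: door door
  position 20–21: door door
  position 24–25: door door
  position 29–30: door door
  position 35–36: door door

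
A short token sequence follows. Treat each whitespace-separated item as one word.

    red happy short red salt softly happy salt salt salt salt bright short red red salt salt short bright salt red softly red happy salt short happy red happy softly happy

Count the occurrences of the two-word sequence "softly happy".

2

Scanning the 30 overlapping bigram windows for "softly happy":
  position 6–7: softly happy
  position 30–31: softly happy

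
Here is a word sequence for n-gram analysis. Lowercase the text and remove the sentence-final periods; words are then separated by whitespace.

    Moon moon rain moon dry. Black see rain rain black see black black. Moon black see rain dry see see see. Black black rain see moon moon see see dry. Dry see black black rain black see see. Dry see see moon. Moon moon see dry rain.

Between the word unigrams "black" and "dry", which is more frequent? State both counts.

"black": 10 occurrences
"dry": 6 occurrences

"black" (10 vs 6)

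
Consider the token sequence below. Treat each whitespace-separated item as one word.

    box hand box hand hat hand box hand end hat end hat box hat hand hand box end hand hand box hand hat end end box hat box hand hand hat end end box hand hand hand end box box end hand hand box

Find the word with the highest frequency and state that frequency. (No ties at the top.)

Unigram frequencies (highest first):
  hand: 16
  box: 12
  end: 9
  hat: 7

"hand", 16 times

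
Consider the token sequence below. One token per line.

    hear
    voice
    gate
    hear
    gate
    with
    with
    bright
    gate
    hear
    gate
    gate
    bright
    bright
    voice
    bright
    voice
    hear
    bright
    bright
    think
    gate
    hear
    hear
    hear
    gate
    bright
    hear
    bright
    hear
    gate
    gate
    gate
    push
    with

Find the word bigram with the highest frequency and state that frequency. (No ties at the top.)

"hear gate", 4 times

Bigram frequencies (highest first):
  hear gate: 4
  gate hear: 3
  gate gate: 3
  gate bright: 2
  bright bright: 2
  bright voice: 2
  … (15 more, each ≤ 2)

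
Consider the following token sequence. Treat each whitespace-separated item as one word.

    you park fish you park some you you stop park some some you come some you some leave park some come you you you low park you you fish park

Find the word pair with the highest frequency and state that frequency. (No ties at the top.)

"you you", 4 times

Bigram frequencies (highest first):
  you you: 4
  park some: 3
  some you: 3
  you park: 2
  park fish: 1
  fish you: 1
  … (15 more, each ≤ 1)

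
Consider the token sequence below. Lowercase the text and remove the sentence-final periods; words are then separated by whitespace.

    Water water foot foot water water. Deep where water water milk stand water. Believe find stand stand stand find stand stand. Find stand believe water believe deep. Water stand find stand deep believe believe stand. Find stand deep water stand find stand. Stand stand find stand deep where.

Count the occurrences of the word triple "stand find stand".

6

Scanning the 46 overlapping trigram windows for "stand find stand":
  position 18–20: stand find stand
  position 21–23: stand find stand
  position 29–31: stand find stand
  position 35–37: stand find stand
  position 40–42: stand find stand
  position 44–46: stand find stand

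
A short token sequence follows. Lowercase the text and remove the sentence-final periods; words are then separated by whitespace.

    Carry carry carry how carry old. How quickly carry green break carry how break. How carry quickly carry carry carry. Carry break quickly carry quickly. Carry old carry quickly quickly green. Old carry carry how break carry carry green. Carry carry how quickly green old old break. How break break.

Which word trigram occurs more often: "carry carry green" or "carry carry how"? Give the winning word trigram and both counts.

"carry carry how" (3 vs 1)

"carry carry green": 1 occurrence
"carry carry how": 3 occurrences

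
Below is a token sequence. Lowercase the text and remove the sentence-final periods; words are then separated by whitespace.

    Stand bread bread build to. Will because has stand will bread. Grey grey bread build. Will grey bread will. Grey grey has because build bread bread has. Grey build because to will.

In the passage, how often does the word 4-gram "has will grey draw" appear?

Scanning the 29 overlapping 4-gram windows for "has will grey draw":
  (none found)

0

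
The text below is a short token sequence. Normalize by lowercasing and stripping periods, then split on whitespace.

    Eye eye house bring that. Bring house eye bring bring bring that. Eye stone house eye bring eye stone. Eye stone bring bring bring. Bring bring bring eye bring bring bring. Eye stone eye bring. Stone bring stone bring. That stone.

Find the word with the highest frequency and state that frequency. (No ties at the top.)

"bring", 18 times

Unigram frequencies (highest first):
  bring: 18
  eye: 10
  stone: 7
  house: 3
  that: 3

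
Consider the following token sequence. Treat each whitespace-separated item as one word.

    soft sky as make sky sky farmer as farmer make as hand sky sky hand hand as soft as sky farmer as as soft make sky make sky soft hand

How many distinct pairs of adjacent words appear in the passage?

23

30 tokens → 29 bigram windows in total.
Repeated bigrams (each contributes count−1 duplicates):
  make sky: 3
  as soft: 2
  farmer as: 2
  sky farmer: 2
  sky sky: 2
6 duplicate windows → 29 − 6 = 23 distinct.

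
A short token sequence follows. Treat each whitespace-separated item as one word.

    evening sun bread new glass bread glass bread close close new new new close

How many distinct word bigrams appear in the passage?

11

14 tokens → 13 bigram windows in total.
Repeated bigrams (each contributes count−1 duplicates):
  glass bread: 2
  new new: 2
2 duplicate windows → 13 − 2 = 11 distinct.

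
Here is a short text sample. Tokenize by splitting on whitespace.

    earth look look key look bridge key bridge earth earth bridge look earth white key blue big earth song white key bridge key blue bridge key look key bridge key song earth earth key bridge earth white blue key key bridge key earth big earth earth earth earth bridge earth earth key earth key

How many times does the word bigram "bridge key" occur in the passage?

5

Scanning the 53 overlapping bigram windows for "bridge key":
  position 6–7: bridge key
  position 22–23: bridge key
  position 25–26: bridge key
  position 29–30: bridge key
  position 41–42: bridge key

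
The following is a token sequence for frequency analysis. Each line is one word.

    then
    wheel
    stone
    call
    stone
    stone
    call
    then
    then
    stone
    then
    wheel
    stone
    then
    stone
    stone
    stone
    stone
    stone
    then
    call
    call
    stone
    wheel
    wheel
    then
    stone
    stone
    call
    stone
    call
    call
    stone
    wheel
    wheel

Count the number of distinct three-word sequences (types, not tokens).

24

35 tokens → 33 trigram windows in total.
Repeated trigrams (each contributes count−1 duplicates):
  stone stone stone: 3
  call call stone: 2
  call stone wheel: 2
  stone call stone: 2
  stone stone call: 2
  stone wheel wheel: 2
  then stone stone: 2
  then wheel stone: 2
9 duplicate windows → 33 − 9 = 24 distinct.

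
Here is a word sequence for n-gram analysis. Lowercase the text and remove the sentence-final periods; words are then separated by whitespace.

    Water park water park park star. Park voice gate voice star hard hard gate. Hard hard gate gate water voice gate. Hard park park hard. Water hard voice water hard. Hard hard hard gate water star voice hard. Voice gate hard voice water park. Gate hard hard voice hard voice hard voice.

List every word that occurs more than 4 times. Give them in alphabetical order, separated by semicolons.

Unigram counts meeting the condition (more than 4 times):
  gate: 8
  hard: 17
  park: 7
  voice: 10
  water: 7

gate; hard; park; voice; water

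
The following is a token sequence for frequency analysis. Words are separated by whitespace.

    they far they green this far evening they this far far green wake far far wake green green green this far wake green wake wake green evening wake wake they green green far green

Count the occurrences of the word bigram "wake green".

Scanning the 33 overlapping bigram windows for "wake green":
  position 16–17: wake green
  position 22–23: wake green
  position 25–26: wake green

3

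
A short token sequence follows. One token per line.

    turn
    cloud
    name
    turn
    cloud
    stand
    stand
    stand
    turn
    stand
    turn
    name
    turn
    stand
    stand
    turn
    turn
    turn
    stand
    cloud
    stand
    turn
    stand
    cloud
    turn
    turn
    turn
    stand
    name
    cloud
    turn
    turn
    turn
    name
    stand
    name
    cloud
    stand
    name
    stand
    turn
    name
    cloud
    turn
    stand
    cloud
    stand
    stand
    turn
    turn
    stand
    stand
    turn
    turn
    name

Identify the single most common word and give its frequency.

"turn", 21 times

Unigram frequencies (highest first):
  turn: 21
  stand: 18
  cloud: 8
  name: 8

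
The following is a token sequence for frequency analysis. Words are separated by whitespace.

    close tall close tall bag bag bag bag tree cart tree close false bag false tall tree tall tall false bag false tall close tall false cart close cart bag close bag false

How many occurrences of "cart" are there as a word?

3

Scanning the 33 tokens for "cart":
  position 10: cart
  position 27: cart
  position 29: cart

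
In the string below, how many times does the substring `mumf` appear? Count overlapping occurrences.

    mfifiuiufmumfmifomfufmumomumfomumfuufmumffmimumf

Sliding a length-4 window over the 48 characters (45 positions):
  position 10–13: mumf
  position 26–29: mumf
  position 31–34: mumf
  position 38–41: mumf
  position 45–48: mumf

5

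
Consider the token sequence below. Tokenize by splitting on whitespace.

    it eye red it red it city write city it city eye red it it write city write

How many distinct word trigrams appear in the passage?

15

18 tokens → 16 trigram windows in total.
Repeated trigrams (each contributes count−1 duplicates):
  eye red it: 2
1 duplicate windows → 16 − 1 = 15 distinct.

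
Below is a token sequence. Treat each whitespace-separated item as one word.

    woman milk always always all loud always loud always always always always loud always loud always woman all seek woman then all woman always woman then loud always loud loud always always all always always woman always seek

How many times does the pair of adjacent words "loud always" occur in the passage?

Scanning the 37 overlapping bigram windows for "loud always":
  position 6–7: loud always
  position 8–9: loud always
  position 13–14: loud always
  position 15–16: loud always
  position 27–28: loud always
  position 30–31: loud always

6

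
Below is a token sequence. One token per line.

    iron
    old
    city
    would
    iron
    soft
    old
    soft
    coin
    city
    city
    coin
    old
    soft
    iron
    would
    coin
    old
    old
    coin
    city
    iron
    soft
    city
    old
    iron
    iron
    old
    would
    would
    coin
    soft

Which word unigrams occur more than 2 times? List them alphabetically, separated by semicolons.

Unigram counts meeting the condition (more than 2 times):
  city: 5
  coin: 5
  iron: 6
  old: 7
  soft: 5
  would: 4

city; coin; iron; old; soft; would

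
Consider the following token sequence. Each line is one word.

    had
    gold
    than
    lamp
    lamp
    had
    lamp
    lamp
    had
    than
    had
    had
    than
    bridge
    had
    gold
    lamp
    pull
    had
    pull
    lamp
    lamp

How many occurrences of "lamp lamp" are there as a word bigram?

3

Scanning the 21 overlapping bigram windows for "lamp lamp":
  position 4–5: lamp lamp
  position 7–8: lamp lamp
  position 21–22: lamp lamp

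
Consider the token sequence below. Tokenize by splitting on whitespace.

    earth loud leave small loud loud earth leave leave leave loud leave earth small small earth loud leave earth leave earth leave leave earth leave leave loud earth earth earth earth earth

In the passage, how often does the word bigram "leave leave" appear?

Scanning the 31 overlapping bigram windows for "leave leave":
  position 8–9: leave leave
  position 9–10: leave leave
  position 22–23: leave leave
  position 25–26: leave leave

4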